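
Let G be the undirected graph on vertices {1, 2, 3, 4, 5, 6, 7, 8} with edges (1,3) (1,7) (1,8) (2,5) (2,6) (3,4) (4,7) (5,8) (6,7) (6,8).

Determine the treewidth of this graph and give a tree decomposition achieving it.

Treewidth 2.
One such decomposition:
Bags: B1 = {1, 3, 4}  B2 = {1, 4, 7}  B3 = {1, 7, 8}  B4 = {6, 7, 8}  B5 = {5, 6, 8}  B6 = {2, 5, 6}
Tree: B1–B2, B2–B3, B3–B4, B4–B5, B5–B6

The largest bag has 3 vertices, giving width 2; this decomposition certifies tw(G) ≤ 2. For the lower bound, G contains the cycle 3–4–7–1–3, so G is not a forest; only forests have treewidth ≤ 1, hence tw(G) ≥ 2. Hence tw(G) = 2 exactly.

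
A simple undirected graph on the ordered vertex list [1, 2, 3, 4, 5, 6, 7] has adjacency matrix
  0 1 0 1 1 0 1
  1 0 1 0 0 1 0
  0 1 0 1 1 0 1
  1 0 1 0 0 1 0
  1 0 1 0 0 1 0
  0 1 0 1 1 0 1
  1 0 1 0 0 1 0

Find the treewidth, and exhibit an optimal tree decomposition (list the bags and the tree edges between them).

Each bag holds 4 vertices, so the decomposition has width 3, which upper-bounds the treewidth. For the lower bound: the 4 vertex sets {4,6}, {3,5}, {1}, {7} are disjoint, each induces a connected subgraph, and every pair is joined by at least one edge of G. Contracting each set to a single vertex therefore yields K_{4} as a minor, and since treewidth is minor-monotone, tw(G) ≥ tw(K_{4}) = 3. The upper and lower bounds meet at 3, so that is the treewidth.

Treewidth 3.
One such decomposition:
Bags: B1 = {1, 3, 4, 6}  B2 = {1, 3, 5, 6}  B3 = {1, 3, 6, 7}  B4 = {1, 2, 3, 6}
Tree: B1–B2, B2–B3, B3–B4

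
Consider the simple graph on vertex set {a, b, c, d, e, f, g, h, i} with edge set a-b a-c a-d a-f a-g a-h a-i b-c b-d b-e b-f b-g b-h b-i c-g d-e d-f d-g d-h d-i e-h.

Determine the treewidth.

A width-3 tree decomposition is:
Bags: B1 = {a, b, d, h}  B2 = {a, b, d, i}  B3 = {a, b, d, g}  B4 = {b, d, e, h}  B5 = {a, b, c, g}  B6 = {a, b, d, f}
Tree: B1–B2, B2–B3, B1–B4, B3–B5, B3–B6
Every bag has size at most 4, so the width is 4 − 1 = 3 and tw(G) ≤ 3. On the other hand G contains the 4-clique {b, d, e, h}. A clique must lie in a single bag of any decomposition, so no decomposition can have width below 3. Hence tw(G) = 3 exactly.

3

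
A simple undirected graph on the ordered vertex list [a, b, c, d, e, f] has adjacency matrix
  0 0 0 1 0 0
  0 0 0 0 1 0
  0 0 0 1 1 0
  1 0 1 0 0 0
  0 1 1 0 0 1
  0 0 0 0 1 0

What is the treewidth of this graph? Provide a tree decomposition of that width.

Treewidth 1.
One optimal decomposition is:
Bags: B1 = {c, d}  B2 = {c, e}  B3 = {b, e}  B4 = {e, f}  B5 = {a, d}
Tree: B1–B2, B2–B3, B3–B4, B1–B5

The largest bag has 2 vertices, giving width 1; this decomposition certifies tw(G) ≤ 1. Since G has at least one edge (e.g. d–c), it is not an edgeless graph, so tw(G) ≥ 1. Hence tw(G) = 1 exactly.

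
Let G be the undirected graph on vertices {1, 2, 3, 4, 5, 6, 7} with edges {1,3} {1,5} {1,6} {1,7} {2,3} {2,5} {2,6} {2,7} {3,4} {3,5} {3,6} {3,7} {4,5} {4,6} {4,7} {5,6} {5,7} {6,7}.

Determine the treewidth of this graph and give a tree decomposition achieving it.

Each bag holds 5 vertices, so the decomposition has width 4, which upper-bounds the treewidth. Conversely, {1, 3, 5, 6, 7} is a clique of size 5, and the vertices of any clique must share a bag in every tree decomposition; so some bag has ≥ 5 vertices and tw(G) ≥ 4. The upper and lower bounds meet at 4, so that is the treewidth.

Treewidth 4.
One optimal decomposition is:
Bags: B1 = {2, 3, 5, 6, 7}  B2 = {1, 3, 5, 6, 7}  B3 = {3, 4, 5, 6, 7}
Tree: B1–B2, B1–B3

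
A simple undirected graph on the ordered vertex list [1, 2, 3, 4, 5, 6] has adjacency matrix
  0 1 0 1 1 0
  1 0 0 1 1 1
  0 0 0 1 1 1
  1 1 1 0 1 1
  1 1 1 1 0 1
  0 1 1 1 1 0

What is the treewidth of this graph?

3

A width-3 tree decomposition is:
Bags: B1 = {2, 4, 5, 6}  B2 = {3, 4, 5, 6}  B3 = {1, 2, 4, 5}
Tree: B1–B2, B1–B3
Every bag has size at most 4, so the width is 4 − 1 = 3 and tw(G) ≤ 3. Conversely, {1, 2, 4, 5} is a clique of size 4, and the vertices of any clique must share a bag in every tree decomposition; so some bag has ≥ 4 vertices and tw(G) ≥ 3. Therefore the treewidth is 3.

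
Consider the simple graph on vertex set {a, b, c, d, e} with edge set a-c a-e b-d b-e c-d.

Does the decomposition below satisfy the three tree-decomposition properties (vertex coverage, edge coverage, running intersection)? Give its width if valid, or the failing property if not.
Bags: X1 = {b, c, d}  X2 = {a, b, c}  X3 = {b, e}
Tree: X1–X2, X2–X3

No — edge (a,e) lies in no bag.

A tree decomposition must satisfy three properties: every vertex lies in some bag; for every edge, both endpoints lie together in some bag; and for every vertex, the bags containing it form a connected subtree. Here edge (a,e) lies in no bag, so the decomposition is invalid.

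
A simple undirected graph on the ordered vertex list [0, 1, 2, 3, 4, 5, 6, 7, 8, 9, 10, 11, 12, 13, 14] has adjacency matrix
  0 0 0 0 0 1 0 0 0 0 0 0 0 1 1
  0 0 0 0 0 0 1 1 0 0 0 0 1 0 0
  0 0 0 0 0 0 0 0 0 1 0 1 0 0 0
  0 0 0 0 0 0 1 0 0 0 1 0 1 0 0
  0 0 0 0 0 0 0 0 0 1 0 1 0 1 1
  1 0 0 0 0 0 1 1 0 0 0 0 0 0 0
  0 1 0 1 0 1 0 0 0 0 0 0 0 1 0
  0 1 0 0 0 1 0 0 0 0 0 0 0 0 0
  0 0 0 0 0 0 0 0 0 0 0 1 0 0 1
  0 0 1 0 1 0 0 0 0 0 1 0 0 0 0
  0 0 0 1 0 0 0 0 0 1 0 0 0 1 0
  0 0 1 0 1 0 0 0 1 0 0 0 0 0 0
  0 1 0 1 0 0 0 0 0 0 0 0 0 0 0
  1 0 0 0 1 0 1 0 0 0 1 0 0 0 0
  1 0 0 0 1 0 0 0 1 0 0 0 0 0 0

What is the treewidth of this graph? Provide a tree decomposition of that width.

Every bag has size at most 4, so the width is 4 − 1 = 3 and tw(G) ≤ 3. For the lower bound: the 4 vertex sets {2,8,11}, {9}, {4}, {0,10,13,14} are disjoint, each induces a connected subgraph, and every pair is joined by at least one edge of G. Contracting each set to a single vertex therefore yields K_{4} as a minor, and since treewidth is minor-monotone, tw(G) ≥ tw(K_{4}) = 3. Therefore the treewidth is 3.

Treewidth 3.
Bags: B1 = {2, 8, 9, 11}  B2 = {4, 8, 9, 11}  B3 = {4, 8, 9, 14}  B4 = {4, 9, 10, 14}  B5 = {4, 10, 13, 14}  B6 = {0, 10, 13, 14}  B7 = {0, 3, 10, 13}  B8 = {0, 3, 6, 13}  B9 = {0, 3, 5, 6}  B10 = {3, 5, 6, 12}  B11 = {1, 5, 6, 12}  B12 = {1, 5, 7, 12}
Tree: B1–B2, B2–B3, B3–B4, B4–B5, B5–B6, B6–B7, B7–B8, B8–B9, B9–B10, B10–B11, B11–B12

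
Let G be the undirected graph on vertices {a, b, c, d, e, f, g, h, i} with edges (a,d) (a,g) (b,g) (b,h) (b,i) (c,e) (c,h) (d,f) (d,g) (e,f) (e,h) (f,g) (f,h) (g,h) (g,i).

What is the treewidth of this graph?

2

A width-2 tree decomposition is:
Bags: B1 = {d, f, g}  B2 = {f, g, h}  B3 = {a, d, g}  B4 = {b, g, h}  B5 = {b, g, i}  B6 = {e, f, h}  B7 = {c, e, h}
Tree: B1–B2, B1–B3, B2–B4, B4–B5, B2–B6, B6–B7
Each bag holds 3 vertices, so the decomposition has width 2, which upper-bounds the treewidth. On the other hand G contains the 3-clique {d, f, g}. A clique must lie in a single bag of any decomposition, so no decomposition can have width below 2. Hence tw(G) = 2 exactly.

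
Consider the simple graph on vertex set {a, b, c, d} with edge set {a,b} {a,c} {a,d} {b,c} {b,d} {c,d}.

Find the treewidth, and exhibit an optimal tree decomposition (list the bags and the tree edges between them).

Treewidth 3.
One optimal decomposition is:
Bags: B1 = {a, b, c, d}
Tree: (single bag)

A single bag containing all 4 vertices is trivially a valid decomposition of width 3. On the other hand G contains the 4-clique {a, b, c, d}. A clique must lie in a single bag of any decomposition, so no decomposition can have width below 3. Therefore the treewidth is 3.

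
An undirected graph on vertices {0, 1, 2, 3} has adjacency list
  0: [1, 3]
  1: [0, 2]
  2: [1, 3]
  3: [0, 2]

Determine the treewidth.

A width-2 tree decomposition is:
Bags: B1 = {1, 2, 3}  B2 = {0, 1, 3}
Tree: B1–B2
Each bag holds 3 vertices, so the decomposition has width 2, which upper-bounds the treewidth. For the lower bound, G contains the cycle 3–2–1–0–3, so G is not a forest; only forests have treewidth ≤ 1, hence tw(G) ≥ 2. Combining the bounds, tw(G) = 2.

2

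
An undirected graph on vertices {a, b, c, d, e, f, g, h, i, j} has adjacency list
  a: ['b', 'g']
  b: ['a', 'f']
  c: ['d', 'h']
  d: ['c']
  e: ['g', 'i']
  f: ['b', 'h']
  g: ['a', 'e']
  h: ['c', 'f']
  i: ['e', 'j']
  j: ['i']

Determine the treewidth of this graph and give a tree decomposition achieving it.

Treewidth 1.
Bags: B1 = {i, j}  B2 = {e, i}  B3 = {e, g}  B4 = {a, g}  B5 = {a, b}  B6 = {b, f}  B7 = {f, h}  B8 = {c, h}  B9 = {c, d}
Tree: B1–B2, B2–B3, B3–B4, B4–B5, B5–B6, B6–B7, B7–B8, B8–B9

Every bag has size at most 2, so the width is 2 − 1 = 1 and tw(G) ≤ 1. Any graph with an edge has treewidth ≥ 1, and G has the edge j–i. Hence tw(G) = 1 exactly.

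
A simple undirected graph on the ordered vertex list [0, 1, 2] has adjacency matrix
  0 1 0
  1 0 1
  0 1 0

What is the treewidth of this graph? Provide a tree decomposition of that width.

Each bag holds 2 vertices, so the decomposition has width 1, which upper-bounds the treewidth. Any graph with an edge has treewidth ≥ 1, and G has the edge 0–1. Hence tw(G) = 1 exactly.

Treewidth 1.
Bags: B1 = {0, 1}  B2 = {1, 2}
Tree: B1–B2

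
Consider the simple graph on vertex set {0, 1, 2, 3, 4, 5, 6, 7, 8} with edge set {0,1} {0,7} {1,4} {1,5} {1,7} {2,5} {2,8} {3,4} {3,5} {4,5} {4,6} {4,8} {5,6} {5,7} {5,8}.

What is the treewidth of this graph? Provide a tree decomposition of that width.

Each bag holds 3 vertices, so the decomposition has width 2, which upper-bounds the treewidth. For the lower bound, the 3 vertices {0, 1, 7} are pairwise adjacent, and any tree decomposition puts a clique entirely inside one bag — forcing width ≥ 2. Therefore the treewidth is 2.

Treewidth 2.
Bags: B1 = {1, 4, 5}  B2 = {4, 5, 6}  B3 = {1, 5, 7}  B4 = {4, 5, 8}  B5 = {3, 4, 5}  B6 = {0, 1, 7}  B7 = {2, 5, 8}
Tree: B1–B2, B1–B3, B1–B4, B4–B5, B3–B6, B4–B7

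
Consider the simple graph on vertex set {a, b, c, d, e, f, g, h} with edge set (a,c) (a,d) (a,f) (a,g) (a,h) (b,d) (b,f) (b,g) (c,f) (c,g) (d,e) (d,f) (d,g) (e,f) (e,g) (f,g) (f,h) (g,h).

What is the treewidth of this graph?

A width-3 tree decomposition is:
Bags: B1 = {a, d, f, g}  B2 = {a, c, f, g}  B3 = {a, f, g, h}  B4 = {b, d, f, g}  B5 = {d, e, f, g}
Tree: B1–B2, B2–B3, B1–B4, B1–B5
Every bag has size at most 4, so the width is 4 − 1 = 3 and tw(G) ≤ 3. Conversely, {d, e, f, g} is a clique of size 4, and the vertices of any clique must share a bag in every tree decomposition; so some bag has ≥ 4 vertices and tw(G) ≥ 3. Hence tw(G) = 3 exactly.

3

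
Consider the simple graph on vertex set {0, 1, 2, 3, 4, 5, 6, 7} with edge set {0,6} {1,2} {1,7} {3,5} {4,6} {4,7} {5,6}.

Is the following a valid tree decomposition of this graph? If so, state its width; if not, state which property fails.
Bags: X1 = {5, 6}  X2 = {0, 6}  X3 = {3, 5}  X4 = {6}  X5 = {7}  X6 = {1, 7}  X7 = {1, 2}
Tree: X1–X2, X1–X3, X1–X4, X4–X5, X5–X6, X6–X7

A tree decomposition must satisfy three properties: every vertex lies in some bag; for every edge, both endpoints lie together in some bag; and for every vertex, the bags containing it form a connected subtree. Here vertex 4 appears in no bag, so the decomposition is invalid.

No — vertex 4 appears in no bag.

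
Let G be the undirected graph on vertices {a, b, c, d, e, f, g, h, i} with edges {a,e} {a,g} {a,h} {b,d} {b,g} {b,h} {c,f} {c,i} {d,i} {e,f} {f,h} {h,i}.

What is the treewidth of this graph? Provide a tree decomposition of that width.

Treewidth 3.
One optimal decomposition is:
Bags: B1 = {c, d, f, i}  B2 = {d, f, h, i}  B3 = {b, d, f, h}  B4 = {b, e, f, h}  B5 = {a, b, e, h}  B6 = {a, b, e, g}
Tree: B1–B2, B2–B3, B3–B4, B4–B5, B5–B6

The largest bag has 4 vertices, giving width 3; this decomposition certifies tw(G) ≤ 3. For the lower bound: the 4 vertex sets {c,d,i}, {f}, {h}, {a,b,e,g} are disjoint, each induces a connected subgraph, and every pair is joined by at least one edge of G. Contracting each set to a single vertex therefore yields K_{4} as a minor, and since treewidth is minor-monotone, tw(G) ≥ tw(K_{4}) = 3. Hence tw(G) = 3 exactly.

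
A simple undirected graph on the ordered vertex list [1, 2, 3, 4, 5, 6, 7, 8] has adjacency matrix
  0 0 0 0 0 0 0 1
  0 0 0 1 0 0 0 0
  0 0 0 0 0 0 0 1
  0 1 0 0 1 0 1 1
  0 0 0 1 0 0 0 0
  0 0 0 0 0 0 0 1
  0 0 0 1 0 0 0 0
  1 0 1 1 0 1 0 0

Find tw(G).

1

A width-1 tree decomposition is:
Bags: B1 = {4, 8}  B2 = {1, 8}  B3 = {4, 5}  B4 = {4, 7}  B5 = {2, 4}  B6 = {6, 8}  B7 = {3, 8}
Tree: B1–B2, B1–B3, B3–B4, B3–B5, B1–B6, B6–B7
Every bag has size at most 2, so the width is 2 − 1 = 1 and tw(G) ≤ 1. G has an edge, so its treewidth is at least 1. Hence tw(G) = 1 exactly.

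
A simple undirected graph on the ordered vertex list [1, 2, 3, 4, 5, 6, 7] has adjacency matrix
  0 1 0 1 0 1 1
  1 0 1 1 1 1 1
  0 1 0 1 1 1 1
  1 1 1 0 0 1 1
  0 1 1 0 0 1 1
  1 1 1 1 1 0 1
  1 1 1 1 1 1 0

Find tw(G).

4

A width-4 tree decomposition is:
Bags: B1 = {2, 3, 4, 6, 7}  B2 = {2, 3, 5, 6, 7}  B3 = {1, 2, 4, 6, 7}
Tree: B1–B2, B1–B3
Each bag holds 5 vertices, so the decomposition has width 4, which upper-bounds the treewidth. On the other hand G contains the 5-clique {1, 2, 4, 6, 7}. A clique must lie in a single bag of any decomposition, so no decomposition can have width below 4. Therefore the treewidth is 4.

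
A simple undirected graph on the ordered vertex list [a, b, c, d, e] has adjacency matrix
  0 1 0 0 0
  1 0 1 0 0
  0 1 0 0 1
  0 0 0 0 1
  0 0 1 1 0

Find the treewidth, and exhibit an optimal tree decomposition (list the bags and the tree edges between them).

Treewidth 1.
Bags: B1 = {a, b}  B2 = {b, c}  B3 = {c, e}  B4 = {d, e}
Tree: B1–B2, B2–B3, B3–B4

The largest bag has 2 vertices, giving width 1; this decomposition certifies tw(G) ≤ 1. Any graph with an edge has treewidth ≥ 1, and G has the edge a–b. The upper and lower bounds meet at 1, so that is the treewidth.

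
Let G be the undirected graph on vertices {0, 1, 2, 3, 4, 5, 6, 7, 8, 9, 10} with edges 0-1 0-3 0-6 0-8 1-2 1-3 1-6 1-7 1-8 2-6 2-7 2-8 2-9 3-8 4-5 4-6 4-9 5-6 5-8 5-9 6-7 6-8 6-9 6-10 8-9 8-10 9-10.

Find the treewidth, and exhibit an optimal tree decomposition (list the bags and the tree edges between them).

Every bag has size at most 4, so the width is 4 − 1 = 3 and tw(G) ≤ 3. On the other hand G contains the 4-clique {0, 1, 3, 8}. A clique must lie in a single bag of any decomposition, so no decomposition can have width below 3. Combining the bounds, tw(G) = 3.

Treewidth 3.
Bags: B1 = {2, 6, 8, 9}  B2 = {1, 2, 6, 8}  B3 = {5, 6, 8, 9}  B4 = {6, 8, 9, 10}  B5 = {4, 5, 6, 9}  B6 = {0, 1, 6, 8}  B7 = {0, 1, 3, 8}  B8 = {1, 2, 6, 7}
Tree: B1–B2, B1–B3, B3–B4, B3–B5, B2–B6, B6–B7, B2–B8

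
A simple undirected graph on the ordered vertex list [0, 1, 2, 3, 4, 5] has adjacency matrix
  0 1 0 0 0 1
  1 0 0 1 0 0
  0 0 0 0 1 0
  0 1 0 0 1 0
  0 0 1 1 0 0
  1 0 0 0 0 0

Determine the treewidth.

A width-1 tree decomposition is:
Bags: B1 = {0, 5}  B2 = {0, 1}  B3 = {1, 3}  B4 = {3, 4}  B5 = {2, 4}
Tree: B1–B2, B2–B3, B3–B4, B4–B5
Each bag holds 2 vertices, so the decomposition has width 1, which upper-bounds the treewidth. Any graph with an edge has treewidth ≥ 1, and G has the edge 5–0. The upper and lower bounds meet at 1, so that is the treewidth.

1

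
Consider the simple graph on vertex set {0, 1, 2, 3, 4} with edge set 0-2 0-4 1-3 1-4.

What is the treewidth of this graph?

1

A width-1 tree decomposition is:
Bags: B1 = {0, 2}  B2 = {0, 4}  B3 = {1, 4}  B4 = {1, 3}
Tree: B1–B2, B2–B3, B3–B4
Every bag has size at most 2, so the width is 2 − 1 = 1 and tw(G) ≤ 1. Since G has at least one edge (e.g. 2–0), it is not an edgeless graph, so tw(G) ≥ 1. The upper and lower bounds meet at 1, so that is the treewidth.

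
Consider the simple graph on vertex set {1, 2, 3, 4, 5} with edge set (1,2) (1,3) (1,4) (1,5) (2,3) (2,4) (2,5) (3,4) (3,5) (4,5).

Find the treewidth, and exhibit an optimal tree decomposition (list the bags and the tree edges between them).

Treewidth 4.
One optimal decomposition is:
Bags: B1 = {1, 2, 3, 4, 5}
Tree: (single bag)

With just one bag of size 5, the width is 5 − 1 = 4, so tw(G) ≤ 4. On the other hand G contains the 5-clique {1, 2, 3, 4, 5}. A clique must lie in a single bag of any decomposition, so no decomposition can have width below 4. Hence tw(G) = 4 exactly.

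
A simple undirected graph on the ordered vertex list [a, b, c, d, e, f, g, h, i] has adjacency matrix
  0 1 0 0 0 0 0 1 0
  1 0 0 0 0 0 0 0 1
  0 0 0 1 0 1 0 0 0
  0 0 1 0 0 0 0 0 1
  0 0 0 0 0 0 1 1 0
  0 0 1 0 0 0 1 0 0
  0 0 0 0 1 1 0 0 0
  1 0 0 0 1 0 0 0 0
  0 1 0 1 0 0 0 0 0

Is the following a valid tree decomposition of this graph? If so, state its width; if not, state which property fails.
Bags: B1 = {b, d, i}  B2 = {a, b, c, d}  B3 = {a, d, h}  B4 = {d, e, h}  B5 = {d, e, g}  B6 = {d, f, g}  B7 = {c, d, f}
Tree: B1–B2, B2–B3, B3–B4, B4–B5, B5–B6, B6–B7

A tree decomposition must satisfy three properties: every vertex lies in some bag; for every edge, both endpoints lie together in some bag; and for every vertex, the bags containing it form a connected subtree. Here bags containing vertex c are not connected in the tree, so the decomposition is invalid.

No — bags containing vertex c are not connected in the tree.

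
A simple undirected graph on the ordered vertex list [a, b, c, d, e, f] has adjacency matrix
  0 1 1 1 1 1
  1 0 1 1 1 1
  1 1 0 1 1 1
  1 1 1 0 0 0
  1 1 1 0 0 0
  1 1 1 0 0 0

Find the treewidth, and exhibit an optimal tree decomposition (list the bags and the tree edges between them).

The largest bag has 4 vertices, giving width 3; this decomposition certifies tw(G) ≤ 3. On the other hand G contains the 4-clique {a, b, c, d}. A clique must lie in a single bag of any decomposition, so no decomposition can have width below 3. Hence tw(G) = 3 exactly.

Treewidth 3.
One optimal decomposition is:
Bags: B1 = {a, b, c, e}  B2 = {a, b, c, f}  B3 = {a, b, c, d}
Tree: B1–B2, B2–B3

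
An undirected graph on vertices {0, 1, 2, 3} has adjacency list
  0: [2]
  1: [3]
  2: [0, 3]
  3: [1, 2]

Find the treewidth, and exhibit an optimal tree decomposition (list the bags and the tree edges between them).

Treewidth 1.
Bags: B1 = {1, 3}  B2 = {2, 3}  B3 = {0, 2}
Tree: B1–B2, B2–B3

The largest bag has 2 vertices, giving width 1; this decomposition certifies tw(G) ≤ 1. G has an edge, so its treewidth is at least 1. The upper and lower bounds meet at 1, so that is the treewidth.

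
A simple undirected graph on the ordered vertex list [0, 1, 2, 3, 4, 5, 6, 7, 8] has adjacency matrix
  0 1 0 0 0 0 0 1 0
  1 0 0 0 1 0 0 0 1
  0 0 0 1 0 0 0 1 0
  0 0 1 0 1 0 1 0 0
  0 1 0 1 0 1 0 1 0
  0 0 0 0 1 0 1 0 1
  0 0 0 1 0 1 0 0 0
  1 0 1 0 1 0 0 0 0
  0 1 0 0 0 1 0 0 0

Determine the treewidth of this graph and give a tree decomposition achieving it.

Each bag holds 4 vertices, so the decomposition has width 3, which upper-bounds the treewidth. For the lower bound: the 4 vertex sets {5,6,8}, {3}, {4}, {0,1,2,7} are disjoint, each induces a connected subgraph, and every pair is joined by at least one edge of G. Contracting each set to a single vertex therefore yields K_{4} as a minor, and since treewidth is minor-monotone, tw(G) ≥ tw(K_{4}) = 3. Hence tw(G) = 3 exactly.

Treewidth 3.
Bags: B1 = {3, 5, 6, 8}  B2 = {3, 4, 5, 8}  B3 = {1, 3, 4, 8}  B4 = {1, 2, 3, 4}  B5 = {1, 2, 4, 7}  B6 = {0, 1, 2, 7}
Tree: B1–B2, B2–B3, B3–B4, B4–B5, B5–B6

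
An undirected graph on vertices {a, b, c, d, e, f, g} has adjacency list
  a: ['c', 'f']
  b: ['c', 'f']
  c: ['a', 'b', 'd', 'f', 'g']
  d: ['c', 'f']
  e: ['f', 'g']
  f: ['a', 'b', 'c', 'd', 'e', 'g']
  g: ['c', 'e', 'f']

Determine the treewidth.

2

A width-2 tree decomposition is:
Bags: B1 = {e, f, g}  B2 = {c, f, g}  B3 = {b, c, f}  B4 = {c, d, f}  B5 = {a, c, f}
Tree: B1–B2, B2–B3, B2–B4, B3–B5
Every bag has size at most 3, so the width is 3 − 1 = 2 and tw(G) ≤ 2. On the other hand G contains the 3-clique {e, f, g}. A clique must lie in a single bag of any decomposition, so no decomposition can have width below 2. Combining the bounds, tw(G) = 2.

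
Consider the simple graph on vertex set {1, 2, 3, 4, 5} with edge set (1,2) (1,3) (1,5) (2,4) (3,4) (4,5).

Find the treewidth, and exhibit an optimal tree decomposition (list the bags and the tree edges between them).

The largest bag has 3 vertices, giving width 2; this decomposition certifies tw(G) ≤ 2. The edges 3–4–2–1–3 form a cycle, so G is not a tree and its treewidth is at least 2. The upper and lower bounds meet at 2, so that is the treewidth.

Treewidth 2.
One such decomposition:
Bags: B1 = {1, 3, 4}  B2 = {1, 2, 4}  B3 = {1, 4, 5}
Tree: B1–B2, B2–B3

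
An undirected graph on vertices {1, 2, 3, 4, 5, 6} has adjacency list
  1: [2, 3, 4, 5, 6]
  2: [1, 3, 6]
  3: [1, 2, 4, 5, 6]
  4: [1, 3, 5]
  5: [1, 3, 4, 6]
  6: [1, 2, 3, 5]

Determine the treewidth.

3

A width-3 tree decomposition is:
Bags: B1 = {1, 3, 5, 6}  B2 = {1, 2, 3, 6}  B3 = {1, 3, 4, 5}
Tree: B1–B2, B1–B3
Every bag has size at most 4, so the width is 4 − 1 = 3 and tw(G) ≤ 3. On the other hand G contains the 4-clique {1, 2, 3, 6}. A clique must lie in a single bag of any decomposition, so no decomposition can have width below 3. The upper and lower bounds meet at 3, so that is the treewidth.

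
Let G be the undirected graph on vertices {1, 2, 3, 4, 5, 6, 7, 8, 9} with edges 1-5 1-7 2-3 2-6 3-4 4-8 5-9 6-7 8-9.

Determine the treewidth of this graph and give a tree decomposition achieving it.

Treewidth 2.
One such decomposition:
Bags: B1 = {2, 3, 4}  B2 = {2, 4, 8}  B3 = {2, 8, 9}  B4 = {2, 5, 9}  B5 = {1, 2, 5}  B6 = {1, 2, 7}  B7 = {2, 6, 7}
Tree: B1–B2, B2–B3, B3–B4, B4–B5, B5–B6, B6–B7

The largest bag has 3 vertices, giving width 2; this decomposition certifies tw(G) ≤ 2. The edges 2–3–4–8–9–5–1–7–6–2 form a cycle, so G is not a tree and its treewidth is at least 2. The upper and lower bounds meet at 2, so that is the treewidth.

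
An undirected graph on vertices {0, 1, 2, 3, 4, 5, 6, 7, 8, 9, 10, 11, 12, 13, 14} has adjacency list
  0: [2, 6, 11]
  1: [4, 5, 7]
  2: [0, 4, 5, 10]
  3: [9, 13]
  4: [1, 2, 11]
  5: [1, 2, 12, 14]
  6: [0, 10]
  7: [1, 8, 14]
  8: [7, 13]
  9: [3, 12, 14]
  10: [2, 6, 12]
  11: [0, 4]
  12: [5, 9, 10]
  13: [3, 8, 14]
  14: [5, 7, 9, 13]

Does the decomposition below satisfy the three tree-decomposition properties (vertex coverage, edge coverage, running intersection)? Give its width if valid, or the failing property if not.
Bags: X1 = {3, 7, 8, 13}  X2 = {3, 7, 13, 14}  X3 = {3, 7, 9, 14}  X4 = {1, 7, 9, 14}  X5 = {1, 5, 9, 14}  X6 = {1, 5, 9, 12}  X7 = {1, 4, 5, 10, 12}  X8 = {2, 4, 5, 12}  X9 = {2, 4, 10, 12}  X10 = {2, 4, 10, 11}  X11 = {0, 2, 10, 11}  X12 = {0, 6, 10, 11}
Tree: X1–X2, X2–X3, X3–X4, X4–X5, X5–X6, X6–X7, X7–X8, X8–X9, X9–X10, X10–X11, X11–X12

No — bags containing vertex 10 are not connected in the tree.

A tree decomposition must satisfy three properties: every vertex lies in some bag; for every edge, both endpoints lie together in some bag; and for every vertex, the bags containing it form a connected subtree. Here bags containing vertex 10 are not connected in the tree, so the decomposition is invalid.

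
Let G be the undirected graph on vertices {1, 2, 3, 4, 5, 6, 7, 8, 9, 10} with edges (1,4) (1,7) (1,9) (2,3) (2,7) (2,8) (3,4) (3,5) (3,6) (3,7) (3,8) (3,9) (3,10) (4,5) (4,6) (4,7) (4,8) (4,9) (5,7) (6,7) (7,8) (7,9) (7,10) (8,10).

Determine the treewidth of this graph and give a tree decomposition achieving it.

Treewidth 3.
One such decomposition:
Bags: B1 = {3, 4, 7, 8}  B2 = {3, 4, 7, 9}  B3 = {3, 4, 5, 7}  B4 = {1, 4, 7, 9}  B5 = {3, 4, 6, 7}  B6 = {3, 7, 8, 10}  B7 = {2, 3, 7, 8}
Tree: B1–B2, B1–B3, B2–B4, B2–B5, B1–B6, B1–B7

Each bag holds 4 vertices, so the decomposition has width 3, which upper-bounds the treewidth. On the other hand G contains the 4-clique {1, 4, 7, 9}. A clique must lie in a single bag of any decomposition, so no decomposition can have width below 3. Hence tw(G) = 3 exactly.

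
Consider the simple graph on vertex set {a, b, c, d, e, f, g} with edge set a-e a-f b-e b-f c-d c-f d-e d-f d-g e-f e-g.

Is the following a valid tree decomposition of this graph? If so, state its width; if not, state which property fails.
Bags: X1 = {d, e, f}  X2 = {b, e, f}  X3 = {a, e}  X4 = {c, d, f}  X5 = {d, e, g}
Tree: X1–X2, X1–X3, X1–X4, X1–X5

No — edge (f,a) lies in no bag.

A tree decomposition must satisfy three properties: every vertex lies in some bag; for every edge, both endpoints lie together in some bag; and for every vertex, the bags containing it form a connected subtree. Here edge (f,a) lies in no bag, so the decomposition is invalid.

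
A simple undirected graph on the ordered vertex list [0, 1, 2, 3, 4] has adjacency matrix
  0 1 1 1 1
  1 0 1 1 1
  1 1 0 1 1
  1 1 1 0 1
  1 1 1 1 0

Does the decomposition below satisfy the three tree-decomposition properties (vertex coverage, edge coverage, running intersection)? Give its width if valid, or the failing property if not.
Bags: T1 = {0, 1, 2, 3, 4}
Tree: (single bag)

Yes; width 4.

Every vertex of G appears in some bag (union = {0, 1, 2, 3, 4}); every edge is covered by a bag; and for each vertex v the set of bags containing v is connected in the bag tree. The decomposition is therefore valid. The largest bag has 5 vertices, so the width is 4.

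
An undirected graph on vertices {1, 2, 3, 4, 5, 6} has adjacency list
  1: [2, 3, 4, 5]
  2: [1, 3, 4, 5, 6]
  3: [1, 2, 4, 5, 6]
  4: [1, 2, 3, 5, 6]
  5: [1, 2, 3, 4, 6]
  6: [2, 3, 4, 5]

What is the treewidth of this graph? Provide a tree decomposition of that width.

Treewidth 4.
Bags: B1 = {1, 2, 3, 4, 5}  B2 = {2, 3, 4, 5, 6}
Tree: B1–B2

Every bag has size at most 5, so the width is 5 − 1 = 4 and tw(G) ≤ 4. For the lower bound, the 5 vertices {1, 2, 3, 4, 5} are pairwise adjacent, and any tree decomposition puts a clique entirely inside one bag — forcing width ≥ 4. Combining the bounds, tw(G) = 4.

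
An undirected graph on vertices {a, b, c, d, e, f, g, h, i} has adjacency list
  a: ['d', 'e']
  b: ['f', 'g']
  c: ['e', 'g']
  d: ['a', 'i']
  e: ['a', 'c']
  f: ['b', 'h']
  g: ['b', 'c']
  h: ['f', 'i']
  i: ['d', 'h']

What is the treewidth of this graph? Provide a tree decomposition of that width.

The largest bag has 3 vertices, giving width 2; this decomposition certifies tw(G) ≤ 2. Since i–h–f–b–g–c–e–a–d–i is a cycle in G, G is not acyclic. Forests are exactly the graphs of treewidth ≤ 1, so tw(G) ≥ 2. Therefore the treewidth is 2.

Treewidth 2.
One such decomposition:
Bags: B1 = {f, h, i}  B2 = {b, f, i}  B3 = {b, g, i}  B4 = {c, g, i}  B5 = {c, e, i}  B6 = {a, e, i}  B7 = {a, d, i}
Tree: B1–B2, B2–B3, B3–B4, B4–B5, B5–B6, B6–B7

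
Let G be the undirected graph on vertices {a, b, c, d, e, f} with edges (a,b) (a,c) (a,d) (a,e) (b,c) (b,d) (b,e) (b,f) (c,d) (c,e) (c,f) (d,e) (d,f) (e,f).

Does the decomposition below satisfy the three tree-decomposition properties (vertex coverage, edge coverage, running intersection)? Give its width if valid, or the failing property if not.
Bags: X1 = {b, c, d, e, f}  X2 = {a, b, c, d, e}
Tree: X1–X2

Every vertex of G appears in some bag (union = {a, b, c, d, e, f}); every edge is covered by a bag; and for each vertex v the set of bags containing v is connected in the bag tree. The decomposition is therefore valid. The largest bag has 5 vertices, so the width is 4.

Yes; width 4.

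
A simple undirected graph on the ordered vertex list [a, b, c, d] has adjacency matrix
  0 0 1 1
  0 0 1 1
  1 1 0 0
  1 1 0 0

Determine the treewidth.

A width-2 tree decomposition is:
Bags: B1 = {a, b, d}  B2 = {a, b, c}
Tree: B1–B2
Every bag has size at most 3, so the width is 3 − 1 = 2 and tw(G) ≤ 2. The edges a–d–b–c–a form a cycle, so G is not a tree and its treewidth is at least 2. Therefore the treewidth is 2.

2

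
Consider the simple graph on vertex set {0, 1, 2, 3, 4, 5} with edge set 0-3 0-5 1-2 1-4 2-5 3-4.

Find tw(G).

A width-2 tree decomposition is:
Bags: B1 = {0, 3, 4}  B2 = {0, 1, 4}  B3 = {0, 1, 2}  B4 = {0, 2, 5}
Tree: B1–B2, B2–B3, B3–B4
Each bag holds 3 vertices, so the decomposition has width 2, which upper-bounds the treewidth. The edges 0–3–4–1–2–5–0 form a cycle, so G is not a tree and its treewidth is at least 2. The upper and lower bounds meet at 2, so that is the treewidth.

2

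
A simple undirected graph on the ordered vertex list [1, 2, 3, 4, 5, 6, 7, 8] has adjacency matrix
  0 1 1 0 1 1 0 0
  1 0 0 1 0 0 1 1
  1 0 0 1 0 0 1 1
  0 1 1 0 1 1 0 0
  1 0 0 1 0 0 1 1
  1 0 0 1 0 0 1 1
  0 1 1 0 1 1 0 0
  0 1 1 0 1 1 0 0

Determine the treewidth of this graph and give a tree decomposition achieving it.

The largest bag has 5 vertices, giving width 4; this decomposition certifies tw(G) ≤ 4. For the lower bound: the 5 vertex sets {1,3}, {4,5}, {2,7}, {8}, {6} are disjoint, each induces a connected subgraph, and every pair is joined by at least one edge of G. Contracting each set to a single vertex therefore yields K_{5} as a minor, and since treewidth is minor-monotone, tw(G) ≥ tw(K_{5}) = 4. Hence tw(G) = 4 exactly.

Treewidth 4.
One such decomposition:
Bags: B1 = {1, 3, 4, 7, 8}  B2 = {1, 4, 5, 7, 8}  B3 = {1, 2, 4, 7, 8}  B4 = {1, 4, 6, 7, 8}
Tree: B1–B2, B2–B3, B3–B4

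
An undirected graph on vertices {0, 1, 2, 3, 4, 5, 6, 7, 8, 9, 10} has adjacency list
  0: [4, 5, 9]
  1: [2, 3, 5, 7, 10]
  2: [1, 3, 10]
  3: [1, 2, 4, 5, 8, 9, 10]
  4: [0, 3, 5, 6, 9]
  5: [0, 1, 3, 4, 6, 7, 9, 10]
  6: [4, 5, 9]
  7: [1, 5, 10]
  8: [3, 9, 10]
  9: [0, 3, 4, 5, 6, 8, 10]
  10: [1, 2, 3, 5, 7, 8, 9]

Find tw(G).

A width-3 tree decomposition is:
Bags: B1 = {3, 5, 9, 10}  B2 = {1, 3, 5, 10}  B3 = {1, 5, 7, 10}  B4 = {3, 8, 9, 10}  B5 = {3, 4, 5, 9}  B6 = {0, 4, 5, 9}  B7 = {4, 5, 6, 9}  B8 = {1, 2, 3, 10}
Tree: B1–B2, B2–B3, B1–B4, B1–B5, B5–B6, B6–B7, B2–B8
Each bag holds 4 vertices, so the decomposition has width 3, which upper-bounds the treewidth. On the other hand G contains the 4-clique {3, 8, 9, 10}. A clique must lie in a single bag of any decomposition, so no decomposition can have width below 3. The upper and lower bounds meet at 3, so that is the treewidth.

3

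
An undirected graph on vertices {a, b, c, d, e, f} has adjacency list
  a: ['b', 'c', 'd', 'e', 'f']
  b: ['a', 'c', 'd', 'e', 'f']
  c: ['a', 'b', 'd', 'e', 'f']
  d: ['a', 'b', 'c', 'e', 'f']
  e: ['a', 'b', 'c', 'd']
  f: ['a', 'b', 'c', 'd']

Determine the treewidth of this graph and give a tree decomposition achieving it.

Each bag holds 5 vertices, so the decomposition has width 4, which upper-bounds the treewidth. Conversely, {a, b, c, d, e} is a clique of size 5, and the vertices of any clique must share a bag in every tree decomposition; so some bag has ≥ 5 vertices and tw(G) ≥ 4. The upper and lower bounds meet at 4, so that is the treewidth.

Treewidth 4.
Bags: B1 = {a, b, c, d, f}  B2 = {a, b, c, d, e}
Tree: B1–B2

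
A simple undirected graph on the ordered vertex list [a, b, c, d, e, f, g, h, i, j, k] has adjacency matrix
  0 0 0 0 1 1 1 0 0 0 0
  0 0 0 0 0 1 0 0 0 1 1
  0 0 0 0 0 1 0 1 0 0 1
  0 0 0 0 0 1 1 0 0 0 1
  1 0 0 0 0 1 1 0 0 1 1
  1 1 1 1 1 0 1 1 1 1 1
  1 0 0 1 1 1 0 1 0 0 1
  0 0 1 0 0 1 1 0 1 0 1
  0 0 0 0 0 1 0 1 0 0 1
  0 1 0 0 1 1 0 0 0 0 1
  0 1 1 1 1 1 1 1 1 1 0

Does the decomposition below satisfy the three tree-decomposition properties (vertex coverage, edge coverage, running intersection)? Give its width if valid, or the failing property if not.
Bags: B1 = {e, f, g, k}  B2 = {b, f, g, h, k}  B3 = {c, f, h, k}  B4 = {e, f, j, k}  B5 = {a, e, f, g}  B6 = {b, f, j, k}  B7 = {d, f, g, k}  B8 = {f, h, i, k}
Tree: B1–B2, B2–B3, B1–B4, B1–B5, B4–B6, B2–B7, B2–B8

A tree decomposition must satisfy three properties: every vertex lies in some bag; for every edge, both endpoints lie together in some bag; and for every vertex, the bags containing it form a connected subtree. Here bags containing vertex b are not connected in the tree, so the decomposition is invalid.

No — bags containing vertex b are not connected in the tree.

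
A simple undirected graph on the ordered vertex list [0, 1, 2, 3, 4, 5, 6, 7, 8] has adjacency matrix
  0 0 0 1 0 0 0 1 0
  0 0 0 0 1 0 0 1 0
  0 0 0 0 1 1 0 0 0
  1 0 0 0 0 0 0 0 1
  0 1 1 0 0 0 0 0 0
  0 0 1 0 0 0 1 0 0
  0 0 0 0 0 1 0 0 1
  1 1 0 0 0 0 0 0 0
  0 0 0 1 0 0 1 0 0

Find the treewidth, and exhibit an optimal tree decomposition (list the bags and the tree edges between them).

Treewidth 2.
One optimal decomposition is:
Bags: B1 = {2, 5, 6}  B2 = {2, 6, 8}  B3 = {2, 3, 8}  B4 = {0, 2, 3}  B5 = {0, 2, 7}  B6 = {1, 2, 7}  B7 = {1, 2, 4}
Tree: B1–B2, B2–B3, B3–B4, B4–B5, B5–B6, B6–B7

Every bag has size at most 3, so the width is 3 − 1 = 2 and tw(G) ≤ 2. For the lower bound, G contains the cycle 2–5–6–8–3–0–7–1–4–2, so G is not a forest; only forests have treewidth ≤ 1, hence tw(G) ≥ 2. Therefore the treewidth is 2.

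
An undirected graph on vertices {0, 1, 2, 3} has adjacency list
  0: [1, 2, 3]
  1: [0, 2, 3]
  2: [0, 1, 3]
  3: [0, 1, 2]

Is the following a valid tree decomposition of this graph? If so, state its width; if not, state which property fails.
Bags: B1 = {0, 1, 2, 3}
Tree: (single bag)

Every vertex of G appears in some bag (union = {0, 1, 2, 3}); every edge is covered by a bag; and for each vertex v the set of bags containing v is connected in the bag tree. The decomposition is therefore valid. The largest bag has 4 vertices, so the width is 3.

Yes; width 3.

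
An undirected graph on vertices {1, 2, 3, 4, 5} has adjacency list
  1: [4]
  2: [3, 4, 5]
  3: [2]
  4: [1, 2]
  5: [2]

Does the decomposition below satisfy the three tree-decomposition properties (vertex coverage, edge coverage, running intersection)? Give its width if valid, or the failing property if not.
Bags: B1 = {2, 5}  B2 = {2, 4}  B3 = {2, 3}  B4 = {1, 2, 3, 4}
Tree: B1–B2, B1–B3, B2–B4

No — bags containing vertex 3 are not connected in the tree.

A tree decomposition must satisfy three properties: every vertex lies in some bag; for every edge, both endpoints lie together in some bag; and for every vertex, the bags containing it form a connected subtree. Here bags containing vertex 3 are not connected in the tree, so the decomposition is invalid.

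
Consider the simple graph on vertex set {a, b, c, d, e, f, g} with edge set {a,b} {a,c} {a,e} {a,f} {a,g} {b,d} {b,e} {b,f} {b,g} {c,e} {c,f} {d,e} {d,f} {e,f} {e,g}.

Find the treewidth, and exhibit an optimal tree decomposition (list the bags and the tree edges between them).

Each bag holds 4 vertices, so the decomposition has width 3, which upper-bounds the treewidth. Conversely, {a, b, e, g} is a clique of size 4, and the vertices of any clique must share a bag in every tree decomposition; so some bag has ≥ 4 vertices and tw(G) ≥ 3. The upper and lower bounds meet at 3, so that is the treewidth.

Treewidth 3.
Bags: B1 = {a, b, e, f}  B2 = {b, d, e, f}  B3 = {a, c, e, f}  B4 = {a, b, e, g}
Tree: B1–B2, B1–B3, B1–B4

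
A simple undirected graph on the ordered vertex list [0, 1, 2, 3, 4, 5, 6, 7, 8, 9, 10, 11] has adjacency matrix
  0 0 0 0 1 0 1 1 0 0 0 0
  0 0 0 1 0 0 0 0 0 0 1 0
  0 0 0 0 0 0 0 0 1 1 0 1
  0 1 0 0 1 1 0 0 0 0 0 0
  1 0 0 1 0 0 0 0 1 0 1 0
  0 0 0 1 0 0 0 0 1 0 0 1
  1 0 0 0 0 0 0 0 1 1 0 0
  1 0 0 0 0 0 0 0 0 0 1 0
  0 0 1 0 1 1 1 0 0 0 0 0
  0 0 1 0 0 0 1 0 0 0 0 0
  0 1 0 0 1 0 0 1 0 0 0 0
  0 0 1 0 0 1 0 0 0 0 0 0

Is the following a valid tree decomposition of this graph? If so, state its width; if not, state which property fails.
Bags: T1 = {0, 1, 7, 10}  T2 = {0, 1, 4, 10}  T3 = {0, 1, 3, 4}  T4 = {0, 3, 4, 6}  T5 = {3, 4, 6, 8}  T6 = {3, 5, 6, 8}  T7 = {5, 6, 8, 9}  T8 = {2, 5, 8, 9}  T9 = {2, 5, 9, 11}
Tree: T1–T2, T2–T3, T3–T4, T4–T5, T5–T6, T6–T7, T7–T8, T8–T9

Vertex coverage: the bags together contain {0, 1, 2, 3, 4, 5, 6, 7, 8, 9, 10, 11}, the full vertex set. Edge coverage: each edge of G has both endpoints in at least one bag. Running intersection: for every vertex, the bags containing it form a connected subtree. All three properties hold, so this is a valid tree decomposition of width max|bag| − 1 = 3, and hence tw(G) ≤ 3.

Yes; width 3.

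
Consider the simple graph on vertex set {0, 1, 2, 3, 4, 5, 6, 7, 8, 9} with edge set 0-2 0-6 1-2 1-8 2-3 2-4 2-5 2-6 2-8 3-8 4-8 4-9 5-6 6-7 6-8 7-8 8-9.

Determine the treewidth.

A width-2 tree decomposition is:
Bags: B1 = {4, 8, 9}  B2 = {2, 4, 8}  B3 = {2, 6, 8}  B4 = {6, 7, 8}  B5 = {0, 2, 6}  B6 = {2, 5, 6}  B7 = {2, 3, 8}  B8 = {1, 2, 8}
Tree: B1–B2, B2–B3, B3–B4, B3–B5, B5–B6, B3–B7, B7–B8
Each bag holds 3 vertices, so the decomposition has width 2, which upper-bounds the treewidth. Conversely, {4, 8, 9} is a clique of size 3, and the vertices of any clique must share a bag in every tree decomposition; so some bag has ≥ 3 vertices and tw(G) ≥ 2. Therefore the treewidth is 2.

2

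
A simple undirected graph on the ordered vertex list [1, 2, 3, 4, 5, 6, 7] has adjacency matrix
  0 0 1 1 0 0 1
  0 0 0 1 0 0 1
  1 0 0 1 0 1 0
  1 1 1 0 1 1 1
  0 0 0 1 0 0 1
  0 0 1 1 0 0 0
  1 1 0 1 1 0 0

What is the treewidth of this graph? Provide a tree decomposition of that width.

The largest bag has 3 vertices, giving width 2; this decomposition certifies tw(G) ≤ 2. Conversely, {1, 3, 4} is a clique of size 3, and the vertices of any clique must share a bag in every tree decomposition; so some bag has ≥ 3 vertices and tw(G) ≥ 2. Combining the bounds, tw(G) = 2.

Treewidth 2.
Bags: B1 = {1, 4, 7}  B2 = {2, 4, 7}  B3 = {1, 3, 4}  B4 = {3, 4, 6}  B5 = {4, 5, 7}
Tree: B1–B2, B1–B3, B3–B4, B1–B5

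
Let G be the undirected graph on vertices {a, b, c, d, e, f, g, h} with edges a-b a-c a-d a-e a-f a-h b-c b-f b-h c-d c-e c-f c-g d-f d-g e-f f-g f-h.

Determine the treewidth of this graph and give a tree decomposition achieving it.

Treewidth 3.
One such decomposition:
Bags: B1 = {a, c, d, f}  B2 = {a, b, c, f}  B3 = {a, c, e, f}  B4 = {a, b, f, h}  B5 = {c, d, f, g}
Tree: B1–B2, B2–B3, B2–B4, B1–B5

Every bag has size at most 4, so the width is 4 − 1 = 3 and tw(G) ≤ 3. On the other hand G contains the 4-clique {a, b, f, h}. A clique must lie in a single bag of any decomposition, so no decomposition can have width below 3. The upper and lower bounds meet at 3, so that is the treewidth.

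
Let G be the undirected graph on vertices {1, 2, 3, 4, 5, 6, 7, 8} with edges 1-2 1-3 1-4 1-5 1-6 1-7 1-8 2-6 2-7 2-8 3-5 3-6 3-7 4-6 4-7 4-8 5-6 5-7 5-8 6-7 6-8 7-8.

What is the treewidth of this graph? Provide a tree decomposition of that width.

Treewidth 4.
One optimal decomposition is:
Bags: B1 = {1, 5, 6, 7, 8}  B2 = {1, 3, 5, 6, 7}  B3 = {1, 2, 6, 7, 8}  B4 = {1, 4, 6, 7, 8}
Tree: B1–B2, B1–B3, B1–B4

Each bag holds 5 vertices, so the decomposition has width 4, which upper-bounds the treewidth. On the other hand G contains the 5-clique {1, 2, 6, 7, 8}. A clique must lie in a single bag of any decomposition, so no decomposition can have width below 4. Therefore the treewidth is 4.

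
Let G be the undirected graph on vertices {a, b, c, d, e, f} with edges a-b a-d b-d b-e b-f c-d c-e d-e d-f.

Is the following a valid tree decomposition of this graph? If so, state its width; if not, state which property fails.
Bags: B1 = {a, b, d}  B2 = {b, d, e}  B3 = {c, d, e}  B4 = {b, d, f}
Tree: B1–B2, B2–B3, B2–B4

Checking the three conditions: (i) the bags cover all of {a, b, c, d, e, f}; (ii) for each edge, some bag contains both endpoints; (iii) the bags containing any fixed vertex form a subtree. All hold, so the decomposition is valid with width 3 − 1 = 2.

Yes; width 2.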